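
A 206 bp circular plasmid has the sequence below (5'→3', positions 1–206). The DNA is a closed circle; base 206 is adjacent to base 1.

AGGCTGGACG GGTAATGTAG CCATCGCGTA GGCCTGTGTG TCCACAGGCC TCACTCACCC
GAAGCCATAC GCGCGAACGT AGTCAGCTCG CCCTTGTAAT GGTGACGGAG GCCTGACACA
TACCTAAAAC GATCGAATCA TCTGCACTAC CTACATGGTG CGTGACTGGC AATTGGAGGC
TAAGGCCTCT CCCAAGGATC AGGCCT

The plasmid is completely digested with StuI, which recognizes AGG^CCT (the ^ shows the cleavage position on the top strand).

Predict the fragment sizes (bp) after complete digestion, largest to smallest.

74, 63, 35, 18, 16 bp

StuI sites (AGGCCT) start at positions 30, 46, 109, 183, 201.
StuI cuts after base 3 of each site, so after positions 32, 48, 111, 185, 203.
Circular molecule, 5 cuts → 5 fragments:
  33–48 → 16 bp
  49–111 → 63 bp
  112–185 → 74 bp
  186–203 → 18 bp
  204–206 then 1–32 → 3 + 32 = 35 bp
Sorted largest to smallest: 74, 63, 35, 18, 16 bp.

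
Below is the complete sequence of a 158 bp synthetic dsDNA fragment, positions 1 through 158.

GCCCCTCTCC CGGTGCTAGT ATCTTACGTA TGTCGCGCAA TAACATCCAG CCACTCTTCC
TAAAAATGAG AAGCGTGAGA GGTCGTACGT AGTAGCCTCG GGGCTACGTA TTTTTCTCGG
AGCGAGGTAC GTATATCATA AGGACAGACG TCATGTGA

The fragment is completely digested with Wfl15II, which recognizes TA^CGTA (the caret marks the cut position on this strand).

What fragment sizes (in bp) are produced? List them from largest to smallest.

61, 29, 26, 23, 19 bp

Wfl15II sites (TACGTA) start at positions 25, 86, 105, 128.
Wfl15II cuts after base 2 of each site, so after positions 26, 87, 106, 129.
Linear molecule, 4 cuts → 5 fragments:
  1–26 → 26 bp
  27–87 → 61 bp
  88–106 → 19 bp
  107–129 → 23 bp
  130–158 → 29 bp
Sorted largest to smallest: 61, 29, 26, 23, 19 bp.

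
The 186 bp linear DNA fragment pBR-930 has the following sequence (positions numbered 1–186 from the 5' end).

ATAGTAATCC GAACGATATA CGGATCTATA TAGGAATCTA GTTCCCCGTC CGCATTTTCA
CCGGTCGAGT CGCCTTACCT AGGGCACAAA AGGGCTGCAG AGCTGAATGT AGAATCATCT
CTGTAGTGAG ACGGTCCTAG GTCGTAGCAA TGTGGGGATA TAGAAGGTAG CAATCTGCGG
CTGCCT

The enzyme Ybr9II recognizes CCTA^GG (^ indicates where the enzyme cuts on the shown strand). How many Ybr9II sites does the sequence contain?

CCTAGG occurs starting at positions 78, 136.
Ybr9II cuts at 2 sites.

2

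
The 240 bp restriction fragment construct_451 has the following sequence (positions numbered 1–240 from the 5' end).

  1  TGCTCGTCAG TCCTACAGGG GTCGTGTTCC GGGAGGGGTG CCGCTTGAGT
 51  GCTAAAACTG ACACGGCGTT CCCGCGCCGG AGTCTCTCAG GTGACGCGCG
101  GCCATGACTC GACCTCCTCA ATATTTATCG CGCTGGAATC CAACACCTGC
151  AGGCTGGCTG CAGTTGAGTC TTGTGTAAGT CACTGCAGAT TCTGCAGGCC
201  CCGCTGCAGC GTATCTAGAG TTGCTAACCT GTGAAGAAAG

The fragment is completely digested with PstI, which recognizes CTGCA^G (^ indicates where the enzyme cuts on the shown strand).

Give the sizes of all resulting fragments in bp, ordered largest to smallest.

PstI sites (CTGCAG) start at positions 147, 158, 183, 192, 204.
PstI cuts after base 5 of each site (before the last base), so after positions 151, 162, 187, 196, 208.
Linear molecule, 5 cuts → 6 fragments:
  1–151 → 151 bp
  152–162 → 11 bp
  163–187 → 25 bp
  188–196 → 9 bp
  197–208 → 12 bp
  209–240 → 32 bp
Sorted largest to smallest: 151, 32, 25, 12, 11, 9 bp.

151, 32, 25, 12, 11, 9 bp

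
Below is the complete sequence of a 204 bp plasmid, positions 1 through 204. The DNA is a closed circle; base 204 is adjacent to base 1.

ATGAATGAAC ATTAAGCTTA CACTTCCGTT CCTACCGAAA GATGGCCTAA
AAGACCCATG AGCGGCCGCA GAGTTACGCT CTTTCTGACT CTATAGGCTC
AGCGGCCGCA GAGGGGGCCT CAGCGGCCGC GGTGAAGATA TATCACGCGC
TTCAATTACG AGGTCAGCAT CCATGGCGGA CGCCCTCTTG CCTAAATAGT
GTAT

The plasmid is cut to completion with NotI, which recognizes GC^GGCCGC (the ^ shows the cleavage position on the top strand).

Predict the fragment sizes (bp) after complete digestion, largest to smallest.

NotI sites (GCGGCCGC) start at positions 62, 102, 123.
NotI cuts after base 2 of each site, so after positions 63, 103, 124.
Circular molecule, 3 cuts → 3 fragments:
  64–103 → 40 bp
  104–124 → 21 bp
  125–204 then 1–63 → 80 + 63 = 143 bp
Sorted largest to smallest: 143, 40, 21 bp.

143, 40, 21 bp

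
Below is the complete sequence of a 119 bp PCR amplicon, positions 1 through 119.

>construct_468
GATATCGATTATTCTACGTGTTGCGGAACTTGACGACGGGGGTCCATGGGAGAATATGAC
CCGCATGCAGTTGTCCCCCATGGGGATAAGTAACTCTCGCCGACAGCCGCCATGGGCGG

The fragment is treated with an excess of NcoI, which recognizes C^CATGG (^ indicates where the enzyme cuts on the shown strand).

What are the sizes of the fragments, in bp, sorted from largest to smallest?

44, 34, 32, 9 bp

NcoI sites (CCATGG) start at positions 44, 78, 110.
NcoI cuts after the first base of each site, so after positions 44, 78, 110.
Linear molecule, 3 cuts → 4 fragments:
  1–44 → 44 bp
  45–78 → 34 bp
  79–110 → 32 bp
  111–119 → 9 bp
Sorted largest to smallest: 44, 34, 32, 9 bp.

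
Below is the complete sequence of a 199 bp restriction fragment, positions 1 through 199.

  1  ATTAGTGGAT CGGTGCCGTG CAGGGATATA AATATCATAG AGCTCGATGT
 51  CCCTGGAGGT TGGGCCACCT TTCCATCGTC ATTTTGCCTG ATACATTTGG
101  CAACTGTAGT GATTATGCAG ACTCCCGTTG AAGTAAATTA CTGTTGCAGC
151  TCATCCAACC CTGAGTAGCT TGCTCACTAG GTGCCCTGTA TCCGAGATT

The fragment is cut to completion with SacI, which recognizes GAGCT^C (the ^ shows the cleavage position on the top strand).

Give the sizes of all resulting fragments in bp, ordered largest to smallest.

The SacI site (GAGCTC) starts at position 40.
SacI cuts after base 5 of each site (before the last base), so after position 44.
Linear molecule, 1 cut → 2 fragments:
  1–44 → 44 bp
  45–199 → 155 bp
Sorted largest to smallest: 155, 44 bp.

155, 44 bp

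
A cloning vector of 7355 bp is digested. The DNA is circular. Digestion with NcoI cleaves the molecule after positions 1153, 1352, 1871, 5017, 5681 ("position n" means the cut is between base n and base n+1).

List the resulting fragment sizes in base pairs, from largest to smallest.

3146, 2827, 664, 519, 199 bp

Circular molecule, 5 cuts → 5 fragments:
  1352 − 1153 = 199 bp
  1871 − 1352 = 519 bp
  5017 − 1871 = 3146 bp
  5681 − 5017 = 664 bp
  wrap: 7355 − 5681 + 1153 = 2827 bp
Sorted largest to smallest: 3146, 2827, 664, 519, 199 bp.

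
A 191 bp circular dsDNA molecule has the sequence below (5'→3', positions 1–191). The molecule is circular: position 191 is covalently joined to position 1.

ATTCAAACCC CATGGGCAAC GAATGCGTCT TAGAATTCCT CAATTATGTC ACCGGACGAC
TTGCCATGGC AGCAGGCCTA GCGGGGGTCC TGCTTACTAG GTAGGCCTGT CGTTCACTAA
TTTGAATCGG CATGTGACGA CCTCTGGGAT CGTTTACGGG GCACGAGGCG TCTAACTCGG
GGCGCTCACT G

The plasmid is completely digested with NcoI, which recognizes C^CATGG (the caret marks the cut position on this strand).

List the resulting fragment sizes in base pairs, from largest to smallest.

NcoI sites (CCATGG) start at positions 10, 64.
NcoI cuts after the first base of each site, so after positions 10, 64.
Circular molecule, 2 cuts → 2 fragments:
  11–64 → 54 bp
  65–191 then 1–10 → 127 + 10 = 137 bp
Sorted largest to smallest: 137, 54 bp.

137, 54 bp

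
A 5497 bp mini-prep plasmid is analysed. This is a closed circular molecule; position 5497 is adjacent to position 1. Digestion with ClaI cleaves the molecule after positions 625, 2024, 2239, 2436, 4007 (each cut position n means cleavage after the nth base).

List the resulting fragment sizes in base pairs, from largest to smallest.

2115, 1571, 1399, 215, 197 bp

Circular molecule, 5 cuts → 5 fragments:
  2024 − 625 = 1399 bp
  2239 − 2024 = 215 bp
  2436 − 2239 = 197 bp
  4007 − 2436 = 1571 bp
  wrap: 5497 − 4007 + 625 = 2115 bp
Sorted largest to smallest: 2115, 1571, 1399, 215, 197 bp.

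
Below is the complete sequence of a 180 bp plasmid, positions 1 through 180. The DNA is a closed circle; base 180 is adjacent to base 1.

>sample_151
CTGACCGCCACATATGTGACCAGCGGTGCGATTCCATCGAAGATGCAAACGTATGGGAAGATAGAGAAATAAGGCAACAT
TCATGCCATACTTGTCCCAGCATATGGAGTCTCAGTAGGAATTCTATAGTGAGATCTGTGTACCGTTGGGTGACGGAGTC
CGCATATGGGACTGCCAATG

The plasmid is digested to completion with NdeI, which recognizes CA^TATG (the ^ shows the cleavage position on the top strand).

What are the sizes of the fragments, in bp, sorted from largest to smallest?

NdeI sites (CATATG) start at positions 11, 101, 163.
NdeI cuts after base 2 of each site, so after positions 12, 102, 164.
Circular molecule, 3 cuts → 3 fragments:
  13–102 → 90 bp
  103–164 → 62 bp
  165–180 then 1–12 → 16 + 12 = 28 bp
Sorted largest to smallest: 90, 62, 28 bp.

90, 62, 28 bp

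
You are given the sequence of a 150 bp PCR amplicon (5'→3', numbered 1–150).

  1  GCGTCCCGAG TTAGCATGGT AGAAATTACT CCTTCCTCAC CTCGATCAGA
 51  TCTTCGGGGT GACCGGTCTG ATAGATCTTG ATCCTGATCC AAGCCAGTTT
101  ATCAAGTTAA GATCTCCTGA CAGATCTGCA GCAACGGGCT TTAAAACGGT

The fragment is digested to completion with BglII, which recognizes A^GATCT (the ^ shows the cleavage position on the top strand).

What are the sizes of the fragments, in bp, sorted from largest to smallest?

48, 37, 28, 25, 12 bp

BglII sites (AGATCT) start at positions 48, 73, 110, 122.
BglII cuts after the first base of each site, so after positions 48, 73, 110, 122.
Linear molecule, 4 cuts → 5 fragments:
  1–48 → 48 bp
  49–73 → 25 bp
  74–110 → 37 bp
  111–122 → 12 bp
  123–150 → 28 bp
Sorted largest to smallest: 48, 37, 28, 25, 12 bp.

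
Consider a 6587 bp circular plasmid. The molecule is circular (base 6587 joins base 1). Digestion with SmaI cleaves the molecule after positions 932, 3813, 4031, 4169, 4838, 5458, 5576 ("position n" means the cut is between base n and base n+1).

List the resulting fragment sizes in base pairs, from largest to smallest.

Circular molecule, 7 cuts → 7 fragments:
  3813 − 932 = 2881 bp
  4031 − 3813 = 218 bp
  4169 − 4031 = 138 bp
  4838 − 4169 = 669 bp
  5458 − 4838 = 620 bp
  5576 − 5458 = 118 bp
  wrap: 6587 − 5576 + 932 = 1943 bp
Sorted largest to smallest: 2881, 1943, 669, 620, 218, 138, 118 bp.

2881, 1943, 669, 620, 218, 138, 118 bp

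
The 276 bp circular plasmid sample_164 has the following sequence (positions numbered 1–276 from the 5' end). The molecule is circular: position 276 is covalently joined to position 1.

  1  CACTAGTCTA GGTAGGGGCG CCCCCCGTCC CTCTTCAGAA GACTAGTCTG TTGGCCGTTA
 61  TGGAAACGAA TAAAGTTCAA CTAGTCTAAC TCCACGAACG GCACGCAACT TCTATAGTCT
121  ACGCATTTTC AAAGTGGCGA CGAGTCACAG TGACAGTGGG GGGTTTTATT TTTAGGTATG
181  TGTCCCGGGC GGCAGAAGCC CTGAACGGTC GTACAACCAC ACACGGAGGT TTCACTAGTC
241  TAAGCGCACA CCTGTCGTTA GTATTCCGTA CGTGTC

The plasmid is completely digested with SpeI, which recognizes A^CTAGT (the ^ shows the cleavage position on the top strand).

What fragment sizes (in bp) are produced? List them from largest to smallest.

154, 44, 40, 38 bp

SpeI sites (ACTAGT) start at positions 2, 42, 80, 234.
SpeI cuts after the first base of each site, so after positions 2, 42, 80, 234.
Circular molecule, 4 cuts → 4 fragments:
  3–42 → 40 bp
  43–80 → 38 bp
  81–234 → 154 bp
  235–276 then 1–2 → 42 + 2 = 44 bp
Sorted largest to smallest: 154, 44, 40, 38 bp.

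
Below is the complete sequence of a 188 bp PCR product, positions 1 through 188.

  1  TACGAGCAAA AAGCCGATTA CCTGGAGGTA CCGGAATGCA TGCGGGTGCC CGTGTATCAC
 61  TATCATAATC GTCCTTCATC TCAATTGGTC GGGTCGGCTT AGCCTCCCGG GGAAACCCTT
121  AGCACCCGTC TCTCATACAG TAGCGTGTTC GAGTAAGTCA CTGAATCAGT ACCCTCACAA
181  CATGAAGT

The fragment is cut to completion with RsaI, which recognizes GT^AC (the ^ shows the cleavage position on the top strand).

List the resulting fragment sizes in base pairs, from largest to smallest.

RsaI sites (GTAC) start at positions 28, 169.
RsaI cuts after base 2 of each site, so after positions 29, 170.
Linear molecule, 2 cuts → 3 fragments:
  1–29 → 29 bp
  30–170 → 141 bp
  171–188 → 18 bp
Sorted largest to smallest: 141, 29, 18 bp.

141, 29, 18 bp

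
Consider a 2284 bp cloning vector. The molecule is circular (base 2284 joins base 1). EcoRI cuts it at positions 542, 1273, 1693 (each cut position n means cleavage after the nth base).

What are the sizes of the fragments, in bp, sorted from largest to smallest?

1133, 731, 420 bp

Circular molecule, 3 cuts → 3 fragments:
  1273 − 542 = 731 bp
  1693 − 1273 = 420 bp
  wrap: 2284 − 1693 + 542 = 1133 bp
Sorted largest to smallest: 1133, 731, 420 bp.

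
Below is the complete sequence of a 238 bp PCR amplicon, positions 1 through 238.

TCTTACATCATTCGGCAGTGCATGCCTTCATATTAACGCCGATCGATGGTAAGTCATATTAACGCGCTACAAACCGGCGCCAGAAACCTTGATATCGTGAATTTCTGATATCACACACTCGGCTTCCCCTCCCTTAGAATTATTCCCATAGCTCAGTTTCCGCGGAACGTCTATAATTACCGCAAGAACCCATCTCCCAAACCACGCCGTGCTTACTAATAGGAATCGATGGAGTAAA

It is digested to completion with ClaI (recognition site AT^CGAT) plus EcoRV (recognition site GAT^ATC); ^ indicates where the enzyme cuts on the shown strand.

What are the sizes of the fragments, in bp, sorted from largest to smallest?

117, 50, 43, 16, 12 bp

ClaI sites (ATCGAT) start at positions 42, 225.
ClaI cuts after base 2 of each site, so after positions 43, 226.
EcoRV sites (GATATC) start at positions 91, 107.
EcoRV cuts after base 3 of each site, so after positions 93, 109.
Combined cut positions: 43, 93, 109, 226.
Linear molecule, 4 cuts → 5 fragments:
  1–43 → 43 bp
  44–93 → 50 bp
  94–109 → 16 bp
  110–226 → 117 bp
  227–238 → 12 bp
Sorted largest to smallest: 117, 50, 43, 16, 12 bp.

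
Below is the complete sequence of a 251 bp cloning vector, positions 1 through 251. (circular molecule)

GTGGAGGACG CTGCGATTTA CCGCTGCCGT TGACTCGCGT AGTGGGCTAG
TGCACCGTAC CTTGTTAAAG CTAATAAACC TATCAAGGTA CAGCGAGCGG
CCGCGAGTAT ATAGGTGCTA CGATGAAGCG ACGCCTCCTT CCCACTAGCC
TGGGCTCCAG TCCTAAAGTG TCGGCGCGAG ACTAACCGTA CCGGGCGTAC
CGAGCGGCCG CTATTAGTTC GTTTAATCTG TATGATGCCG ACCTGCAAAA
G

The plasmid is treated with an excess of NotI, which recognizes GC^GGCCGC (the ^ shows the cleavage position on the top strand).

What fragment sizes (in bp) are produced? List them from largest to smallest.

144, 107 bp

NotI sites (GCGGCCGC) start at positions 97, 204.
NotI cuts after base 2 of each site, so after positions 98, 205.
Circular molecule, 2 cuts → 2 fragments:
  99–205 → 107 bp
  206–251 then 1–98 → 46 + 98 = 144 bp
Sorted largest to smallest: 144, 107 bp.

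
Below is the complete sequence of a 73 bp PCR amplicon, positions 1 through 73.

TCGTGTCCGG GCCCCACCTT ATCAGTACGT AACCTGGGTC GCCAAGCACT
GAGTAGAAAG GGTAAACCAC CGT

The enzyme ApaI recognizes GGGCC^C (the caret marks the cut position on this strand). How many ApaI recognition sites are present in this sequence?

1

GGGCCC occurs starting at position 9.
ApaI cuts at 1 site.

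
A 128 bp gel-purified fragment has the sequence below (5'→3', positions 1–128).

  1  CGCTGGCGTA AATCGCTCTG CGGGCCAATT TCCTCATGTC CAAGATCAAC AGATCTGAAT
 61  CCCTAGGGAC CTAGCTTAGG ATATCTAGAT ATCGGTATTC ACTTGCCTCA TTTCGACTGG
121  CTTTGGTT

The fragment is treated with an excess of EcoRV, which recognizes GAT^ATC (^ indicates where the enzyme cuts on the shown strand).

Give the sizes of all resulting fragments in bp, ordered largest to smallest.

EcoRV sites (GATATC) start at positions 80, 88.
EcoRV cuts after base 3 of each site, so after positions 82, 90.
Linear molecule, 2 cuts → 3 fragments:
  1–82 → 82 bp
  83–90 → 8 bp
  91–128 → 38 bp
Sorted largest to smallest: 82, 38, 8 bp.

82, 38, 8 bp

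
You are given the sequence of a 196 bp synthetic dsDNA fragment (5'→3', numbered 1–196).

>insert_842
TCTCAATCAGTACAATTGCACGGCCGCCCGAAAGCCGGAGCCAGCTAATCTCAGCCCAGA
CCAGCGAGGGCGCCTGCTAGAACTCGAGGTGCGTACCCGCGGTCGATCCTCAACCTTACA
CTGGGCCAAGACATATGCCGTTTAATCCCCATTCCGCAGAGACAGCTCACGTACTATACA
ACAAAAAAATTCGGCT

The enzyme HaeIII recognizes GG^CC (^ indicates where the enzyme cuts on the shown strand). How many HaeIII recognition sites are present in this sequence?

GGCC occurs starting at positions 22, 124.
HaeIII cuts at 2 sites.

2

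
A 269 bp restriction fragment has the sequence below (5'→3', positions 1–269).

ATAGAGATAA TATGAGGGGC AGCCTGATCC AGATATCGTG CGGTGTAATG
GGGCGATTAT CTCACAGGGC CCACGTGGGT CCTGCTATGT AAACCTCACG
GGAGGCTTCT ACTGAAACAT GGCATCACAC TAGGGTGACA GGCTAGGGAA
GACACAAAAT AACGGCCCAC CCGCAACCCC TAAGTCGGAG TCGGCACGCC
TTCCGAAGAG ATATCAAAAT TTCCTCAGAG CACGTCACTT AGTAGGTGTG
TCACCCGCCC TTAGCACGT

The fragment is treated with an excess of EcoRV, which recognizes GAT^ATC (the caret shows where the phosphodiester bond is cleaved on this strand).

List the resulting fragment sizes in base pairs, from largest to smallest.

178, 57, 34 bp

EcoRV sites (GATATC) start at positions 32, 210.
EcoRV cuts after base 3 of each site, so after positions 34, 212.
Linear molecule, 2 cuts → 3 fragments:
  1–34 → 34 bp
  35–212 → 178 bp
  213–269 → 57 bp
Sorted largest to smallest: 178, 57, 34 bp.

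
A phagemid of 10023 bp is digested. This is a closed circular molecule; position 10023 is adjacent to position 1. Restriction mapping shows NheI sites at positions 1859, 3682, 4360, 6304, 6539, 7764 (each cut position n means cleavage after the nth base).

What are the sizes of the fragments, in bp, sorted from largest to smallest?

4118, 1944, 1823, 1225, 678, 235 bp

Circular molecule, 6 cuts → 6 fragments:
  3682 − 1859 = 1823 bp
  4360 − 3682 = 678 bp
  6304 − 4360 = 1944 bp
  6539 − 6304 = 235 bp
  7764 − 6539 = 1225 bp
  wrap: 10023 − 7764 + 1859 = 4118 bp
Sorted largest to smallest: 4118, 1944, 1823, 1225, 678, 235 bp.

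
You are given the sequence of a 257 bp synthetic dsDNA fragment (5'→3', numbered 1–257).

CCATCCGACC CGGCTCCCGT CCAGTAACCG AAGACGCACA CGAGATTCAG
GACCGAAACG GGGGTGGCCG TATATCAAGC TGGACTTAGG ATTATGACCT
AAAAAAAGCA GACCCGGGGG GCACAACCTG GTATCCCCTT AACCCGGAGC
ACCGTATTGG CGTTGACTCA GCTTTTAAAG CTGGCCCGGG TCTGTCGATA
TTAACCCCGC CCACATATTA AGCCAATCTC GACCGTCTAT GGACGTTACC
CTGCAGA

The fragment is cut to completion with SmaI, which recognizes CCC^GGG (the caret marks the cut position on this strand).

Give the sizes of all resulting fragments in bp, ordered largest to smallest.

115, 72, 70 bp

SmaI sites (CCCGGG) start at positions 113, 185.
SmaI cuts after base 3 of each site, so after positions 115, 187.
Linear molecule, 2 cuts → 3 fragments:
  1–115 → 115 bp
  116–187 → 72 bp
  188–257 → 70 bp
Sorted largest to smallest: 115, 72, 70 bp.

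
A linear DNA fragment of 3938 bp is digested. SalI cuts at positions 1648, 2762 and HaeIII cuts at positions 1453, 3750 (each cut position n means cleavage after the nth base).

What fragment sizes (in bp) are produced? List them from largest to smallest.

1453, 1114, 988, 195, 188 bp

Combined cut positions (sorted): 1453, 1648, 2762, 3750.
Linear molecule, 4 cuts → 5 fragments:
  1453 − 0 = 1453 bp
  1648 − 1453 = 195 bp
  2762 − 1648 = 1114 bp
  3750 − 2762 = 988 bp
  3938 − 3750 = 188 bp
Sorted largest to smallest: 1453, 1114, 988, 195, 188 bp.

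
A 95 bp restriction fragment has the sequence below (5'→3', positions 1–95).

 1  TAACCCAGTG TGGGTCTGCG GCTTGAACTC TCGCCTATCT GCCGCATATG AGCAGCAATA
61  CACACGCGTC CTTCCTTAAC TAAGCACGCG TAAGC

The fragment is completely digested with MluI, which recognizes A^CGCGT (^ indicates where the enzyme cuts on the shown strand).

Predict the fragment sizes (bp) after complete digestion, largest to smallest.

MluI sites (ACGCGT) start at positions 64, 86.
MluI cuts after the first base of each site, so after positions 64, 86.
Linear molecule, 2 cuts → 3 fragments:
  1–64 → 64 bp
  65–86 → 22 bp
  87–95 → 9 bp
Sorted largest to smallest: 64, 22, 9 bp.

64, 22, 9 bp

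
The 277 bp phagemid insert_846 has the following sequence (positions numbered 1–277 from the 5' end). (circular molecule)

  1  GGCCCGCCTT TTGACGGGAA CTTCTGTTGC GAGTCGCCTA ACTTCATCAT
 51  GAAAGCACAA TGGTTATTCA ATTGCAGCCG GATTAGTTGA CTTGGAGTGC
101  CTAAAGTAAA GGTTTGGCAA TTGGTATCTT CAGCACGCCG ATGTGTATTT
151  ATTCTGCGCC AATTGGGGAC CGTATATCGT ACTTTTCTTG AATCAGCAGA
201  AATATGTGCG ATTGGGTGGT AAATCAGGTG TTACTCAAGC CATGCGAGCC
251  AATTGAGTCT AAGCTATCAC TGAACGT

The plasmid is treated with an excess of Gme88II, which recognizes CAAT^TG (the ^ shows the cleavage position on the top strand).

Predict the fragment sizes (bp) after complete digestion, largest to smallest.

Gme88II sites (CAATTG) start at positions 69, 118, 160, 250.
Gme88II cuts after base 4 of each site, so after positions 72, 121, 163, 253.
Circular molecule, 4 cuts → 4 fragments:
  73–121 → 49 bp
  122–163 → 42 bp
  164–253 → 90 bp
  254–277 then 1–72 → 24 + 72 = 96 bp
Sorted largest to smallest: 96, 90, 49, 42 bp.

96, 90, 49, 42 bp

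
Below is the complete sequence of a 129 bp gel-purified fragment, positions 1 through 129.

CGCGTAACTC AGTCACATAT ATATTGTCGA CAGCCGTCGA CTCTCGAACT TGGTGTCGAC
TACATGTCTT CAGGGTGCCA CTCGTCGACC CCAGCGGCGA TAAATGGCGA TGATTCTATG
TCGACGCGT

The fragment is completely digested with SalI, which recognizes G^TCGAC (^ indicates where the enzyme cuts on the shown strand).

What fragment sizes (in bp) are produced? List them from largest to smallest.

SalI sites (GTCGAC) start at positions 26, 36, 55, 84, 120.
SalI cuts after the first base of each site, so after positions 26, 36, 55, 84, 120.
Linear molecule, 5 cuts → 6 fragments:
  1–26 → 26 bp
  27–36 → 10 bp
  37–55 → 19 bp
  56–84 → 29 bp
  85–120 → 36 bp
  121–129 → 9 bp
Sorted largest to smallest: 36, 29, 26, 19, 10, 9 bp.

36, 29, 26, 19, 10, 9 bp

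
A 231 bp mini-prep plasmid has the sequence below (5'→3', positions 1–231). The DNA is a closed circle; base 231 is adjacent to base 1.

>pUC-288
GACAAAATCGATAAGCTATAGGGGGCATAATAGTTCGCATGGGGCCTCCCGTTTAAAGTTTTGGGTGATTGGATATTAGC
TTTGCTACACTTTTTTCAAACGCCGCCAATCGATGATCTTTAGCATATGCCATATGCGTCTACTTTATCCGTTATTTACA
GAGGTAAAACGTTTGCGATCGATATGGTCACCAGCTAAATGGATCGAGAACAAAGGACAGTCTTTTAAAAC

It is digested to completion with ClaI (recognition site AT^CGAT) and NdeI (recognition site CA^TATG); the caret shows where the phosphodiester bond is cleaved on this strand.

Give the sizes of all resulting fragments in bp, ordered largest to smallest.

ClaI sites (ATCGAT) start at positions 7, 109, 178.
ClaI cuts after base 2 of each site, so after positions 8, 110, 179.
NdeI sites (CATATG) start at positions 124, 131.
NdeI cuts after base 2 of each site, so after positions 125, 132.
Combined cut positions: 8, 110, 125, 132, 179.
Circular molecule, 5 cuts → 5 fragments:
  9–110 → 102 bp
  111–125 → 15 bp
  126–132 → 7 bp
  133–179 → 47 bp
  180–231 then 1–8 → 52 + 8 = 60 bp
Sorted largest to smallest: 102, 60, 47, 15, 7 bp.

102, 60, 47, 15, 7 bp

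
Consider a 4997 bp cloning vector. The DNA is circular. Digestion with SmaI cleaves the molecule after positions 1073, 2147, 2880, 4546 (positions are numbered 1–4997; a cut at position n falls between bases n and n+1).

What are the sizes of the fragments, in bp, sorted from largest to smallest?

1666, 1524, 1074, 733 bp

Circular molecule, 4 cuts → 4 fragments:
  2147 − 1073 = 1074 bp
  2880 − 2147 = 733 bp
  4546 − 2880 = 1666 bp
  wrap: 4997 − 4546 + 1073 = 1524 bp
Sorted largest to smallest: 1666, 1524, 1074, 733 bp.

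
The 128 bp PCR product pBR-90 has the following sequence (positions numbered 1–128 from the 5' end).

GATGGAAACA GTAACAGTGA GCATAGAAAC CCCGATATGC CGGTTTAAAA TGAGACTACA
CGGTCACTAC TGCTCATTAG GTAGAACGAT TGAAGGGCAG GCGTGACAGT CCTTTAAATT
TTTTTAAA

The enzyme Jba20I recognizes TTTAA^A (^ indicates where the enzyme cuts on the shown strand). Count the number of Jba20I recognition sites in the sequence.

3

TTTAAA occurs starting at positions 44, 113, 123.
Jba20I cuts at 3 sites.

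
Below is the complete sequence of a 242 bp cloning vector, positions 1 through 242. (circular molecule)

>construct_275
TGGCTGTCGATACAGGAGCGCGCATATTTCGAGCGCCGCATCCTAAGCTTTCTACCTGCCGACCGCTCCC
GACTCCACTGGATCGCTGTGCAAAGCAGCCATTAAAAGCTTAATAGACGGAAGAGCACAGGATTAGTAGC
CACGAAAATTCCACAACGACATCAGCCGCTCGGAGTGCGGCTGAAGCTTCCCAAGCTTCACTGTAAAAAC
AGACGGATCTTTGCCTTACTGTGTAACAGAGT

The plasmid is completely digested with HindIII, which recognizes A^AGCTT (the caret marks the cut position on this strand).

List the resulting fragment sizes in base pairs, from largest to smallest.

94, 78, 61, 9 bp

HindIII sites (AAGCTT) start at positions 45, 106, 184, 193.
HindIII cuts after the first base of each site, so after positions 45, 106, 184, 193.
Circular molecule, 4 cuts → 4 fragments:
  46–106 → 61 bp
  107–184 → 78 bp
  185–193 → 9 bp
  194–242 then 1–45 → 49 + 45 = 94 bp
Sorted largest to smallest: 94, 78, 61, 9 bp.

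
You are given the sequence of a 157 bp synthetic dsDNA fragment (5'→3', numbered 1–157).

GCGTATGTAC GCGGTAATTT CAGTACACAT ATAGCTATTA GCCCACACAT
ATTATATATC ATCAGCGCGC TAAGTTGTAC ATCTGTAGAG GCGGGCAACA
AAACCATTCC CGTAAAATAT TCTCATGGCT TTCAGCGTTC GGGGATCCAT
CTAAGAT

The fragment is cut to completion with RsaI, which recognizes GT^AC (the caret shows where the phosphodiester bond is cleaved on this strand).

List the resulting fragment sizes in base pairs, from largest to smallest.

79, 54, 16, 8 bp

RsaI sites (GTAC) start at positions 7, 23, 77.
RsaI cuts after base 2 of each site, so after positions 8, 24, 78.
Linear molecule, 3 cuts → 4 fragments:
  1–8 → 8 bp
  9–24 → 16 bp
  25–78 → 54 bp
  79–157 → 79 bp
Sorted largest to smallest: 79, 54, 16, 8 bp.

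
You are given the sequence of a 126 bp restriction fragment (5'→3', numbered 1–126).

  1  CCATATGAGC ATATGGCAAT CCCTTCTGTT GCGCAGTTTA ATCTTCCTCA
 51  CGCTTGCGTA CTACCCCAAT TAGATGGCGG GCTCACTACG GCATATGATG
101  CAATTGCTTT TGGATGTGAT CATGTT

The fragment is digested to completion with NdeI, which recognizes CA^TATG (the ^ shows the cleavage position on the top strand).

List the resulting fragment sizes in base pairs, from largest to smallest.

NdeI sites (CATATG) start at positions 2, 10, 92.
NdeI cuts after base 2 of each site, so after positions 3, 11, 93.
Linear molecule, 3 cuts → 4 fragments:
  1–3 → 3 bp
  4–11 → 8 bp
  12–93 → 82 bp
  94–126 → 33 bp
Sorted largest to smallest: 82, 33, 8, 3 bp.

82, 33, 8, 3 bp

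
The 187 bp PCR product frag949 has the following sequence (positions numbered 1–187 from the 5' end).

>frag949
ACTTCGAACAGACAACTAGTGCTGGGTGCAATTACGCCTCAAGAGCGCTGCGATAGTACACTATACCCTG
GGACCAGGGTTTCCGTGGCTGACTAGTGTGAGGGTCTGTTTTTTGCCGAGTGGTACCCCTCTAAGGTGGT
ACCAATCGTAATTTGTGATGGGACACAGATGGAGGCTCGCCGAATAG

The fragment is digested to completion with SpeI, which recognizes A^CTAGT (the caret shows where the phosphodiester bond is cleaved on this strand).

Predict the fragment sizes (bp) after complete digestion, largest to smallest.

95, 77, 15 bp

SpeI sites (ACTAGT) start at positions 15, 92.
SpeI cuts after the first base of each site, so after positions 15, 92.
Linear molecule, 2 cuts → 3 fragments:
  1–15 → 15 bp
  16–92 → 77 bp
  93–187 → 95 bp
Sorted largest to smallest: 95, 77, 15 bp.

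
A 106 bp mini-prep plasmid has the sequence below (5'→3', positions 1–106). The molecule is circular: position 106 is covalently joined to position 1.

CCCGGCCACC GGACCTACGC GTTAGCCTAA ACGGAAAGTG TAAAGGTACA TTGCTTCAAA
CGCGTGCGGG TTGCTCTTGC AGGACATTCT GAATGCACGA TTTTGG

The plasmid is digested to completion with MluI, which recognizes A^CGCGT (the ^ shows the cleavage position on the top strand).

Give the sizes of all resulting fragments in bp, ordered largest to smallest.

63, 43 bp

MluI sites (ACGCGT) start at positions 17, 60.
MluI cuts after the first base of each site, so after positions 17, 60.
Circular molecule, 2 cuts → 2 fragments:
  18–60 → 43 bp
  61–106 then 1–17 → 46 + 17 = 63 bp
Sorted largest to smallest: 63, 43 bp.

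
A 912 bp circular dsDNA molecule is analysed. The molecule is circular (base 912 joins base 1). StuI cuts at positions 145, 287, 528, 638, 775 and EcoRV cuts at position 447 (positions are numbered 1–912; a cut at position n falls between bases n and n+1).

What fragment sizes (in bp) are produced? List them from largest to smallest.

282, 160, 142, 137, 110, 81 bp

Combined cut positions (sorted): 145, 287, 447, 528, 638, 775.
Circular molecule, 6 cuts → 6 fragments:
  287 − 145 = 142 bp
  447 − 287 = 160 bp
  528 − 447 = 81 bp
  638 − 528 = 110 bp
  775 − 638 = 137 bp
  wrap: 912 − 775 + 145 = 282 bp
Sorted largest to smallest: 282, 160, 142, 137, 110, 81 bp.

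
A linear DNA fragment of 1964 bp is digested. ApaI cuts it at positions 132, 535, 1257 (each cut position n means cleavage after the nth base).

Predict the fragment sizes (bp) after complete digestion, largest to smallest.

Linear molecule, 3 cuts → 4 fragments:
  132 − 0 = 132 bp
  535 − 132 = 403 bp
  1257 − 535 = 722 bp
  1964 − 1257 = 707 bp
Sorted largest to smallest: 722, 707, 403, 132 bp.

722, 707, 403, 132 bp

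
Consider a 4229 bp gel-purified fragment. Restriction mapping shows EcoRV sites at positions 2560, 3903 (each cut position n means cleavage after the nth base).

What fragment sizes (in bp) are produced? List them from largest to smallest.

2560, 1343, 326 bp

Linear molecule, 2 cuts → 3 fragments:
  2560 − 0 = 2560 bp
  3903 − 2560 = 1343 bp
  4229 − 3903 = 326 bp
Sorted largest to smallest: 2560, 1343, 326 bp.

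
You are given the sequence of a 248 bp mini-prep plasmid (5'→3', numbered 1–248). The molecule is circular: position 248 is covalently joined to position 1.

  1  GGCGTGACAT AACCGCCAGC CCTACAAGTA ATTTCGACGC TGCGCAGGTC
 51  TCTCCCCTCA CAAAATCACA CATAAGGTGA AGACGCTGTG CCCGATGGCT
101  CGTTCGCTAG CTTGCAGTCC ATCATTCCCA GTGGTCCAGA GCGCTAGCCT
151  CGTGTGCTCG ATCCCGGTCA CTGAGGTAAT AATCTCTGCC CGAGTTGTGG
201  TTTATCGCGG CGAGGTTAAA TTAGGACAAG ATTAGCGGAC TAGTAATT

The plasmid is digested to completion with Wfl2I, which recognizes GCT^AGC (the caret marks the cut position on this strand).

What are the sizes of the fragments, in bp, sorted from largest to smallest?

211, 37 bp

Wfl2I sites (GCTAGC) start at positions 106, 143.
Wfl2I cuts after base 3 of each site, so after positions 108, 145.
Circular molecule, 2 cuts → 2 fragments:
  109–145 → 37 bp
  146–248 then 1–108 → 103 + 108 = 211 bp
Sorted largest to smallest: 211, 37 bp.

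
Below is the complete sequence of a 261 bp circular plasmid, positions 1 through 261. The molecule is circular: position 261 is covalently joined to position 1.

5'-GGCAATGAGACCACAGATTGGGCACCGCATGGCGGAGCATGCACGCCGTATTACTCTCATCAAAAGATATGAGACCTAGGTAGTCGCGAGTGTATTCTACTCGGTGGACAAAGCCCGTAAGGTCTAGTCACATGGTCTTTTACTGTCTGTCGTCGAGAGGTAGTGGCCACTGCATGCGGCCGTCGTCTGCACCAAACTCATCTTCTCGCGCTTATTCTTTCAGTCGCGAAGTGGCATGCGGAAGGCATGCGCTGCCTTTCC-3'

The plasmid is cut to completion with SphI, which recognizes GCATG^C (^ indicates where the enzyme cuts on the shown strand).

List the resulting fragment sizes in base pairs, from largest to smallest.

SphI sites (GCATGC) start at positions 37, 172, 234, 245.
SphI cuts after base 5 of each site (before the last base), so after positions 41, 176, 238, 249.
Circular molecule, 4 cuts → 4 fragments:
  42–176 → 135 bp
  177–238 → 62 bp
  239–249 → 11 bp
  250–261 then 1–41 → 12 + 41 = 53 bp
Sorted largest to smallest: 135, 62, 53, 11 bp.

135, 62, 53, 11 bp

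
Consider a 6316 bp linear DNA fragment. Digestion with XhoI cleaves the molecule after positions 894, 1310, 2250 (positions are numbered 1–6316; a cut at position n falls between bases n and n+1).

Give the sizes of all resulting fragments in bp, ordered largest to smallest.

4066, 940, 894, 416 bp

Linear molecule, 3 cuts → 4 fragments:
  894 − 0 = 894 bp
  1310 − 894 = 416 bp
  2250 − 1310 = 940 bp
  6316 − 2250 = 4066 bp
Sorted largest to smallest: 4066, 940, 894, 416 bp.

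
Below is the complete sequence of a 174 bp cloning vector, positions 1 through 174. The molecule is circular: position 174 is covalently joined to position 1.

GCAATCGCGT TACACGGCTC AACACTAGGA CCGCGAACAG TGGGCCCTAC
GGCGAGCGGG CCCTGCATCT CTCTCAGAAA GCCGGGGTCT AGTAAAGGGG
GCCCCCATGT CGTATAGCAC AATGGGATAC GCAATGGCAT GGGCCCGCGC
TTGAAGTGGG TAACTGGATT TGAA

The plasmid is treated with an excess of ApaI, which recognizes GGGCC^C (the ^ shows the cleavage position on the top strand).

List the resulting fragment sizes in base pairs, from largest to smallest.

ApaI sites (GGGCCC) start at positions 42, 58, 99, 141.
ApaI cuts after base 5 of each site (before the last base), so after positions 46, 62, 103, 145.
Circular molecule, 4 cuts → 4 fragments:
  47–62 → 16 bp
  63–103 → 41 bp
  104–145 → 42 bp
  146–174 then 1–46 → 29 + 46 = 75 bp
Sorted largest to smallest: 75, 42, 41, 16 bp.

75, 42, 41, 16 bp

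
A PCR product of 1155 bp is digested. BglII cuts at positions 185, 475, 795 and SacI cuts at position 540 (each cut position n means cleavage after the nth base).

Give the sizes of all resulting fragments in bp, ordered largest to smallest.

Combined cut positions (sorted): 185, 475, 540, 795.
Linear molecule, 4 cuts → 5 fragments:
  185 − 0 = 185 bp
  475 − 185 = 290 bp
  540 − 475 = 65 bp
  795 − 540 = 255 bp
  1155 − 795 = 360 bp
Sorted largest to smallest: 360, 290, 255, 185, 65 bp.

360, 290, 255, 185, 65 bp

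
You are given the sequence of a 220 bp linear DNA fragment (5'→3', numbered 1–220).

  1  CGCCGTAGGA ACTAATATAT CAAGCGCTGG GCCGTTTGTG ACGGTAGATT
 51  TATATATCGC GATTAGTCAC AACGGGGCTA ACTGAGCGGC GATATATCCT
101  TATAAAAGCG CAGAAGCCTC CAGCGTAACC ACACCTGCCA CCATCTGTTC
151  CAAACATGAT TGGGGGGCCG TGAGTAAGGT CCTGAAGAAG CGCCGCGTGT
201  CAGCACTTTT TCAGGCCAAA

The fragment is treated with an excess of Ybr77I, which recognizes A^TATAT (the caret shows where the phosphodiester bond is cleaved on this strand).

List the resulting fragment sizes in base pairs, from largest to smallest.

Ybr77I sites (ATATAT) start at positions 15, 52, 92.
Ybr77I cuts after the first base of each site, so after positions 15, 52, 92.
Linear molecule, 3 cuts → 4 fragments:
  1–15 → 15 bp
  16–52 → 37 bp
  53–92 → 40 bp
  93–220 → 128 bp
Sorted largest to smallest: 128, 40, 37, 15 bp.

128, 40, 37, 15 bp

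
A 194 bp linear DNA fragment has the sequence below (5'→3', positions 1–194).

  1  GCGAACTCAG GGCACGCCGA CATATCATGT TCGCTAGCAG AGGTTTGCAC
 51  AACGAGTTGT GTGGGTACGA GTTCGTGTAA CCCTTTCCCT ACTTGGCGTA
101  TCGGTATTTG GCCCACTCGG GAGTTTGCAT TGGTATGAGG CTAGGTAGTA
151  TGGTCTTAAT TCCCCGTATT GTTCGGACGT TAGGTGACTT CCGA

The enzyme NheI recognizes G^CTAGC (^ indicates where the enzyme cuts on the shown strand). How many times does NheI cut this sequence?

1

GCTAGC occurs starting at position 33.
NheI cuts at 1 site.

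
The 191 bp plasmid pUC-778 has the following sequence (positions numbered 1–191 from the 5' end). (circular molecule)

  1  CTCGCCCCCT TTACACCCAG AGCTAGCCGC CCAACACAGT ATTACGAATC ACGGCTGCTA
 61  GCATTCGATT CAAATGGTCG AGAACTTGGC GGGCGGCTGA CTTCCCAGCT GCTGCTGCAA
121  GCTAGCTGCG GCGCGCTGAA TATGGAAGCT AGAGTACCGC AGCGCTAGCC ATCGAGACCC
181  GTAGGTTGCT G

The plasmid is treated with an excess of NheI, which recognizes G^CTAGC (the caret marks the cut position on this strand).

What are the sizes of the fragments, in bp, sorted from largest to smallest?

NheI sites (GCTAGC) start at positions 22, 57, 121, 164.
NheI cuts after the first base of each site, so after positions 22, 57, 121, 164.
Circular molecule, 4 cuts → 4 fragments:
  23–57 → 35 bp
  58–121 → 64 bp
  122–164 → 43 bp
  165–191 then 1–22 → 27 + 22 = 49 bp
Sorted largest to smallest: 64, 49, 43, 35 bp.

64, 49, 43, 35 bp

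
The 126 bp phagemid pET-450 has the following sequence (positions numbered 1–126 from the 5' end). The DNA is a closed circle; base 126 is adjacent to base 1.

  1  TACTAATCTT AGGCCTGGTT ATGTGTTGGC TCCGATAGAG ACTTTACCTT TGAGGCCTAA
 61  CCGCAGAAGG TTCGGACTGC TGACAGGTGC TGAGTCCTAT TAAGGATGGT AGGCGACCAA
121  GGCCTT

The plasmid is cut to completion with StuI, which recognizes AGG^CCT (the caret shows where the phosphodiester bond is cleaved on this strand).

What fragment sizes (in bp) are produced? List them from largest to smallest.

67, 42, 17 bp

StuI sites (AGGCCT) start at positions 11, 53, 120.
StuI cuts after base 3 of each site, so after positions 13, 55, 122.
Circular molecule, 3 cuts → 3 fragments:
  14–55 → 42 bp
  56–122 → 67 bp
  123–126 then 1–13 → 4 + 13 = 17 bp
Sorted largest to smallest: 67, 42, 17 bp.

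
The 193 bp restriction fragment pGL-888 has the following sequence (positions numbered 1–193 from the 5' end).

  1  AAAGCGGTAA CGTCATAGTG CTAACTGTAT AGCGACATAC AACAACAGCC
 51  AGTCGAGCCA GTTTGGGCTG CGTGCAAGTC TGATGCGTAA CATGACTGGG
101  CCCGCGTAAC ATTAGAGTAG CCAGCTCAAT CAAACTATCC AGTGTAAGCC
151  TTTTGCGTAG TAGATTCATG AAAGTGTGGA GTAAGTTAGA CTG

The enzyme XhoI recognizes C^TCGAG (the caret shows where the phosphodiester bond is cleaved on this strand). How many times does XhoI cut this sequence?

No occurrence of CTCGAG is present in the sequence.
XhoI does not cut: 0 sites.

0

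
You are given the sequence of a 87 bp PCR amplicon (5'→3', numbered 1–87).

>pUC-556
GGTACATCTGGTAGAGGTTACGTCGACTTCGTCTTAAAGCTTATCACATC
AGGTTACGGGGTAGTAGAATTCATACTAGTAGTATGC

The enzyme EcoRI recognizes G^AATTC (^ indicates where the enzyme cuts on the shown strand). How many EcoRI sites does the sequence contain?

1

GAATTC occurs starting at position 67.
EcoRI cuts at 1 site.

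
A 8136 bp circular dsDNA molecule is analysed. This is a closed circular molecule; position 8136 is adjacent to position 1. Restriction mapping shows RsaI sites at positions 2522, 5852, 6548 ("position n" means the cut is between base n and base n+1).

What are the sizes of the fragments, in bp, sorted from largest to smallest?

4110, 3330, 696 bp

Circular molecule, 3 cuts → 3 fragments:
  5852 − 2522 = 3330 bp
  6548 − 5852 = 696 bp
  wrap: 8136 − 6548 + 2522 = 4110 bp
Sorted largest to smallest: 4110, 3330, 696 bp.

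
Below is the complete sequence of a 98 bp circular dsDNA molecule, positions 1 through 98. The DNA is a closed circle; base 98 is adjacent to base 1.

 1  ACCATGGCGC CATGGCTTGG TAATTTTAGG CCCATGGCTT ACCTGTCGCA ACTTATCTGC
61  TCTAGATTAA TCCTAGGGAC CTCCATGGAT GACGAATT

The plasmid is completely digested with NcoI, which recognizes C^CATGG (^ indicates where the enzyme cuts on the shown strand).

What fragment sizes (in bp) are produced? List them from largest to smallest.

NcoI sites (CCATGG) start at positions 2, 10, 32, 83.
NcoI cuts after the first base of each site, so after positions 2, 10, 32, 83.
Circular molecule, 4 cuts → 4 fragments:
  3–10 → 8 bp
  11–32 → 22 bp
  33–83 → 51 bp
  84–98 then 1–2 → 15 + 2 = 17 bp
Sorted largest to smallest: 51, 22, 17, 8 bp.

51, 22, 17, 8 bp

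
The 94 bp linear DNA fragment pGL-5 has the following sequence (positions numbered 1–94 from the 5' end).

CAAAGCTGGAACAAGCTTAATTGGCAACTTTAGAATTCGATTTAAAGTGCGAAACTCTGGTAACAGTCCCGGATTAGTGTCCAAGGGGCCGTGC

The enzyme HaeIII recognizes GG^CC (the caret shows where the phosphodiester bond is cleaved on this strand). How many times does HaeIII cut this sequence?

GGCC occurs starting at position 87.
HaeIII cuts at 1 site.

1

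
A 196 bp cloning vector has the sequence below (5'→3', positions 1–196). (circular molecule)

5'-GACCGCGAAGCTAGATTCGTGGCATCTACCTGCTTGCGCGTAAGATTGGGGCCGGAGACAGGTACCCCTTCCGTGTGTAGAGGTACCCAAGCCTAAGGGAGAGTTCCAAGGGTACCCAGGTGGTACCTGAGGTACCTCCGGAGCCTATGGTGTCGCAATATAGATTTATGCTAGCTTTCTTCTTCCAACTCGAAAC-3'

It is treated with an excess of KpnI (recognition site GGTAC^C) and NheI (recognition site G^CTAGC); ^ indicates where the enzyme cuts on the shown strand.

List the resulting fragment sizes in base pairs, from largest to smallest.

91, 35, 29, 21, 11, 9 bp

KpnI sites (GGTACC) start at positions 61, 82, 111, 122, 131.
KpnI cuts after base 5 of each site (before the last base), so after positions 65, 86, 115, 126, 135.
The NheI site (GCTAGC) starts at position 170.
NheI cuts after the first base of each site, so after position 170.
Combined cut positions: 65, 86, 115, 126, 135, 170.
Circular molecule, 6 cuts → 6 fragments:
  66–86 → 21 bp
  87–115 → 29 bp
  116–126 → 11 bp
  127–135 → 9 bp
  136–170 → 35 bp
  171–196 then 1–65 → 26 + 65 = 91 bp
Sorted largest to smallest: 91, 35, 29, 21, 11, 9 bp.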